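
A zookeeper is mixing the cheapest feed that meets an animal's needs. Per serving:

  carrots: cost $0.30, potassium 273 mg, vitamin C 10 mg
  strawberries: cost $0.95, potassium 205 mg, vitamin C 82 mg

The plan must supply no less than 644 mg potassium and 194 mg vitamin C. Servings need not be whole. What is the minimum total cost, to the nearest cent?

$2.37

With two linear requirements the optimum uses one or two foods; enumerate the corners.
carrots only: max(644/273, 194/10) = 19.4 servings → $5.82.
strawberries only: max(644/205, 194/82) = 3.141 servings → $2.98.
carrots + strawberries with both tight: 0.6411 servings and 2.288 servings → $2.37.
The minimum over all feasible corners is $2.37.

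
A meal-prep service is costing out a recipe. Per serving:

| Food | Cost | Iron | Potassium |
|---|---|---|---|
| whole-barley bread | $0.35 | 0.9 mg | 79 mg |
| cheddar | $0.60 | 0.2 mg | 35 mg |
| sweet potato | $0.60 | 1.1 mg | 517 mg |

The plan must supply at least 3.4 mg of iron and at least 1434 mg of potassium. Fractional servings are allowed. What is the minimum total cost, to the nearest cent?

$1.79

whole-barley bread only: max(3.4/0.9, 1434/79) = 18.15 servings → $6.35.
cheddar only: max(3.4/0.2, 1434/35) = 40.97 servings → $24.58.
sweet potato only: max(3.4/1.1, 1434/517) = 3.091 servings → $1.85.
whole-barley bread + cheddar: intersection lies outside the first quadrant.
whole-barley bread + sweet potato with both tight: 0.4767 servings and 2.701 servings → $1.79.
cheddar + sweet potato with both tight: 2.78 servings and 2.586 servings → $3.22.
Cheapest feasible corner: $1.79.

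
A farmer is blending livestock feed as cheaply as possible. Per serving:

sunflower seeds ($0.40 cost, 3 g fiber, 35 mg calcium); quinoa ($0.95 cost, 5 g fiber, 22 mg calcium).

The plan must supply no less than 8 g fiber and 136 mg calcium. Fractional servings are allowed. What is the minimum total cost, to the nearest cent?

Compare the cost at each extreme point of the feasible region.
sunflower seeds only: max(8/3, 136/35) = 3.886 servings → $1.55.
quinoa only: max(8/5, 136/22) = 6.182 servings → $5.87.
sunflower seeds + quinoa: the both-tight solution has a negative serving — not a feasible corner.
Cheapest feasible corner: $1.55.

$1.55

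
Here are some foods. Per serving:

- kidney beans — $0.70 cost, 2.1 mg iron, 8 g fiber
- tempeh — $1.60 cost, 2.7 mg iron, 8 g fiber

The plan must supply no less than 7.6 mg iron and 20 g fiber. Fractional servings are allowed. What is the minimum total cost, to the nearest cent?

$2.53

Two binding constraints pin down two serving amounts, so the optimal mix uses at most two foods. The candidates are each food alone (scaled to the tighter of iron/fiber) and each pair with both constraints tight.
kidney beans only: max(7.6/2.1, 20/8) = 3.619 servings → $2.53.
tempeh only: max(7.6/2.7, 20/8) = 2.815 servings → $4.50.
kidney beans + tempeh: intersection lies outside the first quadrant.
The minimum over all feasible corners is $2.53.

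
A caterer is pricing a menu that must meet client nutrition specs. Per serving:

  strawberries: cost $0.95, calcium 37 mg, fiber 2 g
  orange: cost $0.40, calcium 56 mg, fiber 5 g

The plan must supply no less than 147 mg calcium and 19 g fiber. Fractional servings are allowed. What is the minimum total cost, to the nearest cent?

$1.52

Check every corner: each single food scaled to meet both minima, and each pair solved so both constraints bind.
strawberries only: max(147/37, 19/2) = 9.5 servings → $9.03.
orange only: max(147/56, 19/5) = 3.8 servings → $1.52.
strawberries + orange: the both-tight solution has a negative serving — not a feasible corner.
So the least-cost plan costs $1.52.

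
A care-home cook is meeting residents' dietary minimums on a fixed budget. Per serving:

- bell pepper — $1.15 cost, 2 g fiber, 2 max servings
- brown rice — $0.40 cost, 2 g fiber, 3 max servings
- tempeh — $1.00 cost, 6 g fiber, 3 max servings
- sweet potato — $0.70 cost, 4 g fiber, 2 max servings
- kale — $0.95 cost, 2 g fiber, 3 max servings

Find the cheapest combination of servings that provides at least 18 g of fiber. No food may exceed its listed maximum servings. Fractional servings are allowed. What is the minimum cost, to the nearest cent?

$3.00

Cost per g of fiber: tempeh $0.1667, sweet potato $0.1750, brown rice $0.2000, kale $0.4750, bell pepper $0.5750.
Take 3 servings of tempeh: +18.0 g fiber for $3.00 (total $3.00, still need 0.0 g).
Greedy by cheapest-per-g is optimal for a single linear constraint, so the minimum cost is $3.00.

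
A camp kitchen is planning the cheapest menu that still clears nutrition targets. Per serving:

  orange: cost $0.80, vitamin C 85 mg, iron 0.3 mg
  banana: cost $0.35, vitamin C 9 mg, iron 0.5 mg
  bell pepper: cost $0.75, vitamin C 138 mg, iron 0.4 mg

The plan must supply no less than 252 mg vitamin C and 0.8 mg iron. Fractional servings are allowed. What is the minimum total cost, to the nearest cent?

Check every corner: each single food scaled to meet both minima, and each pair solved so both constraints bind.
orange only: max(252/85, 0.8/0.3) = 2.965 servings → $2.37.
banana only: max(252/9, 0.8/0.5) = 28 servings → $9.80.
bell pepper only: max(252/138, 0.8/0.4) = 2 servings → $1.50.
orange + banana with both targets exact would need a negative amount; discard.
orange + bell pepper with both tight: 1.297 servings and 1.027 servings → $1.81.
banana + bell pepper with both tight: 0.1468 servings and 1.817 servings → $1.41.
Cheapest feasible corner: $1.41.

$1.41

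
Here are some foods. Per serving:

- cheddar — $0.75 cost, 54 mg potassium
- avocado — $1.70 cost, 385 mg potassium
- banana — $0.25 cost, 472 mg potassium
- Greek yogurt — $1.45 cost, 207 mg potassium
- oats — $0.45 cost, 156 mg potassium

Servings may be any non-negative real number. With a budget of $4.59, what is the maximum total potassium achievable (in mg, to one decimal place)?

Potassium per dollar: banana 1888, oats 346.7, avocado 226.5, Greek yogurt 142.8, cheddar 72.
With no serving limits, spend the whole cost allowance on banana: $4.59 / $0.25 × 472 mg = 8665.9 mg.

8665.9 mg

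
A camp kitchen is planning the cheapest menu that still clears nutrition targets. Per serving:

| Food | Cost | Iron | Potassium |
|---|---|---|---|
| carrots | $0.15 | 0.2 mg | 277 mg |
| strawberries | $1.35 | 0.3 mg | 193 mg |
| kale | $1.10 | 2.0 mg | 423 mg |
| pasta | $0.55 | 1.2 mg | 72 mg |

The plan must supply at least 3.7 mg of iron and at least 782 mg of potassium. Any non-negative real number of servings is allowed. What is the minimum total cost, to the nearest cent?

$1.82

This is a tiny linear program; its minimum lies at a vertex of the feasible set. List the vertices and price them.
carrots only: max(3.7/0.2, 782/277) = 18.5 servings → $2.77.
strawberries only: max(3.7/0.3, 782/193) = 12.33 servings → $16.65.
kale only: max(3.7/2.0, 782/423) = 1.85 servings → $2.04.
pasta only: max(3.7/1.2, 782/72) = 10.86 servings → $5.97.
carrots + strawberries: the both-tight solution has a negative serving — not a feasible corner.
carrots + kale with both targets exact would need a negative amount; discard.
carrots + pasta with both tight: 2.113 servings and 2.731 servings → $1.82.
strawberries + kale with both targets exact would need a negative amount; discard.
strawberries + pasta with both tight: 3.2 servings and 2.283 servings → $5.58.
kale + pasta with both tight: 1.848 servings and 0.003025 servings → $2.03.
The minimum over all feasible corners is $1.82.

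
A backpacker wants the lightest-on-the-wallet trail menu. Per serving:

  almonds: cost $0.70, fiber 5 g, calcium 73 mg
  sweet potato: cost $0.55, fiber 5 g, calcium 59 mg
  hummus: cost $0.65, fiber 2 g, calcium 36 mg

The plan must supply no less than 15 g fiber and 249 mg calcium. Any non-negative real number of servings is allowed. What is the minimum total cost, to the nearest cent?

$2.32

Two binding constraints pin down two serving amounts, so the optimal mix uses at most two foods. The candidates are each food alone (scaled to the tighter of fiber/calcium) and each pair with both constraints tight.
almonds only: max(15/5, 249/73) = 3.411 servings → $2.39.
sweet potato only: max(15/5, 249/59) = 4.22 servings → $2.32.
hummus only: max(15/2, 249/36) = 7.5 servings → $4.88.
almonds + sweet potato: the both-tight solution has a negative serving — not a feasible corner.
almonds + hummus with both tight: 1.235 servings and 4.412 servings → $3.73.
sweet potato + hummus with both tight: 0.6774 servings and 5.806 servings → $4.15.
Cheapest feasible corner: $2.32.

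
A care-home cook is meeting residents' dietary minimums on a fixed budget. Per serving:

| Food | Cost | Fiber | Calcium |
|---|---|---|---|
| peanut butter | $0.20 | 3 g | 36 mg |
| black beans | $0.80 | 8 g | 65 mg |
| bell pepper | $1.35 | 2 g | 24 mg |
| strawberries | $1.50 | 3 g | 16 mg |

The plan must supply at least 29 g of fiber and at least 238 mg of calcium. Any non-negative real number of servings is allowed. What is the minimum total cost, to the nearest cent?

Minimising a linear cost over {fiber ≥ 29, calcium ≥ 238, servings ≥ 0} — the optimum is at a vertex, using one or two foods.
peanut butter only: max(29/3, 238/36) = 9.667 servings → $1.93.
black beans only: max(29/8, 238/65) = 3.662 servings → $2.93.
bell pepper only: max(29/2, 238/24) = 14.5 servings → $19.57.
strawberries only: max(29/3, 238/16) = 14.88 servings → $22.31.
peanut butter + black beans with both tight: 0.2043 servings and 3.548 servings → $2.88.
peanut butter + bell pepper (both tight): parallel constraints — no distinct corner.
peanut butter + strawberries with both tight: 4.167 servings and 5.5 servings → $9.08.
black beans + bell pepper with both tight: 3.548 servings and 0.3065 servings → $3.25.
black beans + strawberries with both targets exact would need a negative amount; discard.
bell pepper + strawberries with both tight: 6.25 servings and 5.5 servings → $16.69.
Cheapest feasible corner: $1.93.

$1.93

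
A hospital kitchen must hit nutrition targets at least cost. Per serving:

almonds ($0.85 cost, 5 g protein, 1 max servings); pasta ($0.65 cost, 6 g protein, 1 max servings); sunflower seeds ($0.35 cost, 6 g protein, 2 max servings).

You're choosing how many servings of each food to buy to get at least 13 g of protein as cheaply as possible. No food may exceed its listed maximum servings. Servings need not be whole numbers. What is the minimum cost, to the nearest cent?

Cost per g of protein: sunflower seeds $0.0583, pasta $0.1083, almonds $0.1700.
Take 2 servings of sunflower seeds: +12.0 g protein for $0.70 (total $0.70, still need 1.0 g).
Take 0.1667 servings of pasta: +1.0 g protein for $0.11 (total $0.81, still need 0.0 g).
Greedy by cheapest-per-g is optimal for a single linear constraint, so the minimum cost is $0.81.

$0.81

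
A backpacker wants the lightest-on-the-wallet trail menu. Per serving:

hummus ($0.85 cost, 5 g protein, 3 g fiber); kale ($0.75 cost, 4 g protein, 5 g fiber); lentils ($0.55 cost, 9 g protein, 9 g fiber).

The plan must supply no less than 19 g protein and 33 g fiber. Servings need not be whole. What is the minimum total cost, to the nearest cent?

$2.02

A basic optimal solution has at most two foods positive. Try each food alone and each pair with both targets met exactly.
hummus only: max(19/5, 33/3) = 11 servings → $9.35.
kale only: max(19/4, 33/5) = 6.6 servings → $4.95.
lentils only: max(19/9, 33/9) = 3.667 servings → $2.02.
hummus + kale: intersection lies outside the first quadrant.
hummus + lentils with both targets exact would need a negative amount; discard.
kale + lentils with both targets exact would need a negative amount; discard.
So the least-cost plan costs $2.02.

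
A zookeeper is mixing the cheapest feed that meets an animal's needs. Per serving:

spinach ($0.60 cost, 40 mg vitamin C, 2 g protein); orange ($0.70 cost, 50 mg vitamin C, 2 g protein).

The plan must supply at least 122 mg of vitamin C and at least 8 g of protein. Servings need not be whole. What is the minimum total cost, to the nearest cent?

$2.40

This is a tiny linear program; its minimum lies at a vertex of the feasible set. List the vertices and price them.
spinach only: max(122/40, 8/2) = 4 servings → $2.40.
orange only: max(122/50, 8/2) = 4 servings → $2.80.
spinach + orange: the both-tight solution has a negative serving — not a feasible corner.
So the least-cost plan costs $2.40.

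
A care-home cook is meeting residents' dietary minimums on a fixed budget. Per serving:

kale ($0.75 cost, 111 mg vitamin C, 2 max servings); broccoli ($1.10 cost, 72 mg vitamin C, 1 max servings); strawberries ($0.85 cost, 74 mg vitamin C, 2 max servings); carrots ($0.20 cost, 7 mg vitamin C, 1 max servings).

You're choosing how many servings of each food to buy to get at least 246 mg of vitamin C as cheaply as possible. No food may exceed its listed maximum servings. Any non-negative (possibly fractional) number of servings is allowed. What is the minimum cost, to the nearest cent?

$1.78

Cost per mg of vitamin C: kale $0.0068, strawberries $0.0115, broccoli $0.0153, carrots $0.0286.
Take 2 servings of kale: +222.0 mg vitamin C for $1.50 (total $1.50, still need 24.0 mg).
Take 0.3243 servings of strawberries: +24.0 mg vitamin C for $0.28 (total $1.78, still need 0.0 mg).
Filling from the cheapest source first is optimal under one linear minimum: $1.78.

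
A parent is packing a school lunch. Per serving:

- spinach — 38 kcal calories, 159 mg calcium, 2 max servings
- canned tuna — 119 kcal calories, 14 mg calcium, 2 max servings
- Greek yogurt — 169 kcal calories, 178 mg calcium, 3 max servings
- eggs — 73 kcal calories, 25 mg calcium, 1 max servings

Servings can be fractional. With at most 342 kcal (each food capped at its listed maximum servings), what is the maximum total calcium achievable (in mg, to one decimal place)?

Calcium per kcal: spinach 4.184, Greek yogurt 1.053, eggs 0.3425, canned tuna 0.1176.
Take 2 servings of spinach: uses 76 kcal, +318.0 mg calcium (running total 318.0 mg).
Take 1.574 servings of Greek yogurt: uses 266 kcal, +280.2 mg calcium (running total 598.2 mg).
Greedy by best ratio exhausts the calories allowance optimally: 598.2 mg.

598.2 mg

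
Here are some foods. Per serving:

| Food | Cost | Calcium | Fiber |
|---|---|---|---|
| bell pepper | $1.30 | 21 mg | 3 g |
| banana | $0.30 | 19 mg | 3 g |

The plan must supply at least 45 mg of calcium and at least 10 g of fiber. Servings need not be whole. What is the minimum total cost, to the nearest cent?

$1.00

At the optimum either one food covers both requirements or two foods hit both targets exactly; no other combination can be cheaper.
bell pepper only: max(45/21, 10/3) = 3.333 servings → $4.33.
banana only: max(45/19, 10/3) = 3.333 servings → $1.00.
bell pepper + banana with both targets exact would need a negative amount; discard.
So the least-cost plan costs $1.00.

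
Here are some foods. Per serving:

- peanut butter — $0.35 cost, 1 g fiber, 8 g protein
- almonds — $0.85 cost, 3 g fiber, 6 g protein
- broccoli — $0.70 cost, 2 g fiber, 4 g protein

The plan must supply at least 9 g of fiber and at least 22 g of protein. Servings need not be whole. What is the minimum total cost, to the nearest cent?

$2.59

With two linear requirements the optimum uses one or two foods; enumerate the corners.
peanut butter only: max(9/1, 22/8) = 9 servings → $3.15.
almonds only: max(9/3, 22/6) = 3.667 servings → $3.12.
broccoli only: max(9/2, 22/4) = 5.5 servings → $3.85.
peanut butter + almonds with both tight: 0.6667 servings and 2.778 servings → $2.59.
peanut butter + broccoli with both tight: 0.6667 servings and 4.167 servings → $3.15.
almonds + broccoli (both tight): parallel constraints — no distinct corner.
Cheapest feasible corner: $2.59.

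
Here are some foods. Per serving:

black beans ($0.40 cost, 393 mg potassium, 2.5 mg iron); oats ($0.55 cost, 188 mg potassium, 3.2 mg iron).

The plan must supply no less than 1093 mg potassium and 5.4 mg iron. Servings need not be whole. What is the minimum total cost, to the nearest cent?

A basic optimal solution has at most two foods positive. Try each food alone and each pair with both targets met exactly.
black beans only: max(1093/393, 5.4/2.5) = 2.781 servings → $1.11.
oats only: max(1093/188, 5.4/3.2) = 5.814 servings → $3.20.
black beans + oats: intersection lies outside the first quadrant.
So the least-cost plan costs $1.11.

$1.11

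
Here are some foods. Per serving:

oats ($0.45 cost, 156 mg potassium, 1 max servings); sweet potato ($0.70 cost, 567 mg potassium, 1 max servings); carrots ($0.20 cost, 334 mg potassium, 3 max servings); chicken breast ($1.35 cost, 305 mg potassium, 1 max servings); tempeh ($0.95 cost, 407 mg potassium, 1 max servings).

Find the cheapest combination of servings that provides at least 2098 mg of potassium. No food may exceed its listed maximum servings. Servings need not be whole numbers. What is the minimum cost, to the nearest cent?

Cost per mg of potassium: carrots $0.0006, sweet potato $0.0012, tempeh $0.0023, oats $0.0029, chicken breast $0.0044.
Take 3 servings of carrots: +1002.0 mg potassium for $0.60 (total $0.60, still need 1096.0 mg).
Take 1 serving of sweet potato: +567.0 mg potassium for $0.70 (total $1.30, still need 529.0 mg).
Take 1 serving of tempeh: +407.0 mg potassium for $0.95 (total $2.25, still need 122.0 mg).
Take 0.7821 servings of oats: +122.0 mg potassium for $0.35 (total $2.60, still need 0.0 mg).
Filling from the cheapest source first is optimal under one linear minimum: $2.60.

$2.60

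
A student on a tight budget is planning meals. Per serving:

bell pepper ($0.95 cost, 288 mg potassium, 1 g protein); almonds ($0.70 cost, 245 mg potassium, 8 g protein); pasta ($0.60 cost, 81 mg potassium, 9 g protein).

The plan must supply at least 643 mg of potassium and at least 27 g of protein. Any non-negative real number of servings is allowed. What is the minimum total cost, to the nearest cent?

$2.19

This is a tiny linear program; its minimum lies at a vertex of the feasible set. List the vertices and price them.
bell pepper only: max(643/288, 27/1) = 27 servings → $25.65.
almonds only: max(643/245, 27/8) = 3.375 servings → $2.36.
pasta only: max(643/81, 27/9) = 7.938 servings → $4.76.
bell pepper + almonds: the both-tight solution has a negative serving — not a feasible corner.
bell pepper + pasta with both tight: 1.434 servings and 2.841 servings → $3.07.
almonds + pasta with both tight: 2.312 servings and 0.9448 servings → $2.19.
So the least-cost plan costs $2.19.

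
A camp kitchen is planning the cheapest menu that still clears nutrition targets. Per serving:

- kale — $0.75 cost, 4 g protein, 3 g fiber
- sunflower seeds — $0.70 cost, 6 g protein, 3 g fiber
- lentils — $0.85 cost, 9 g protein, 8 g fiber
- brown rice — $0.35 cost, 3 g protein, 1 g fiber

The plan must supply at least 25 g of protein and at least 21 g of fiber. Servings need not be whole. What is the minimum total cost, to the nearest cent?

$2.36

Minimising a linear cost over {protein ≥ 25, fiber ≥ 21, servings ≥ 0} — the optimum is at a vertex, using one or two foods.
kale only: max(25/4, 21/3) = 7 servings → $5.25.
sunflower seeds only: max(25/6, 21/3) = 7 servings → $4.90.
lentils only: max(25/9, 21/8) = 2.778 servings → $2.36.
brown rice only: max(25/3, 21/1) = 21 servings → $7.35.
kale + sunflower seeds with both targets exact would need a negative amount; discard.
kale + lentils with both tight: 2.2 servings and 1.8 servings → $3.18.
kale + brown rice with both targets exact would need a negative amount; discard.
sunflower seeds + lentils with both tight: 0.5238 servings and 2.429 servings → $2.43.
sunflower seeds + brown rice with both targets exact would need a negative amount; discard.
lentils + brown rice with both tight: 2.533 servings and 0.7333 servings → $2.41.
The minimum over all feasible corners is $2.36.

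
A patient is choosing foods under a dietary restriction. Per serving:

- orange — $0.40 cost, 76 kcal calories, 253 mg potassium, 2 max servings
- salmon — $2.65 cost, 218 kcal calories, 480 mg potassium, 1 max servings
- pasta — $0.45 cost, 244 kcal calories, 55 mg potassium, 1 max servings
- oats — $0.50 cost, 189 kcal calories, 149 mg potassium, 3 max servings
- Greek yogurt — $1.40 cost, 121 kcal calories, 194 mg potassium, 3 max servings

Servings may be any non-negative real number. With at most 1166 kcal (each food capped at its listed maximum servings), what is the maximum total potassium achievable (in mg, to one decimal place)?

Potassium per kcal: orange 3.329, salmon 2.202, Greek yogurt 1.603, oats 0.7884, pasta 0.2254.
Take 2 servings of orange: uses 152 kcal, +506.0 mg potassium (running total 506.0 mg).
Take 1 serving of salmon: uses 218 kcal, +480.0 mg potassium (running total 986.0 mg).
Take 3 servings of Greek yogurt: uses 363 kcal, +582.0 mg potassium (running total 1568.0 mg).
Take 2.291 servings of oats: uses 433 kcal, +341.4 mg potassium (running total 1909.4 mg).
Filling greedily by potassium-per-kcal is optimal for one linear limit, giving 1909.4 mg.

1909.4 mg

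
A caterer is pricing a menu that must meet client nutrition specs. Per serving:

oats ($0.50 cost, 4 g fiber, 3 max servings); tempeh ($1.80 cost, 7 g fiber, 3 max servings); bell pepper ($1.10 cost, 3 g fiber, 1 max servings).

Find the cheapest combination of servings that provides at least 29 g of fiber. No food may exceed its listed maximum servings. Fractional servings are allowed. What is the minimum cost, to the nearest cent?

Cost per g of fiber: oats $0.1250, tempeh $0.2571, bell pepper $0.3667.
Take 3 servings of oats: +12.0 g fiber for $1.50 (total $1.50, still need 17.0 g).
Take 2.429 servings of tempeh: +17.0 g fiber for $4.37 (total $5.87, still need 0.0 g).
Filling from the cheapest source first is optimal under one linear minimum: $5.87.

$5.87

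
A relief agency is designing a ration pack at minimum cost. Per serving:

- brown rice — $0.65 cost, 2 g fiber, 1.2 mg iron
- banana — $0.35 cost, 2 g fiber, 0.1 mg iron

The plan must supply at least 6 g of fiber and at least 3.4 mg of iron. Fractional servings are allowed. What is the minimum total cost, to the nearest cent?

Compare the cost at each extreme point of the feasible region.
brown rice only: max(6/2, 3.4/1.2) = 3 servings → $1.95.
banana only: max(6/2, 3.4/0.1) = 34 servings → $11.90.
brown rice + banana with both tight: 2.818 servings and 0.1818 servings → $1.90.
The minimum over all feasible corners is $1.90.

$1.90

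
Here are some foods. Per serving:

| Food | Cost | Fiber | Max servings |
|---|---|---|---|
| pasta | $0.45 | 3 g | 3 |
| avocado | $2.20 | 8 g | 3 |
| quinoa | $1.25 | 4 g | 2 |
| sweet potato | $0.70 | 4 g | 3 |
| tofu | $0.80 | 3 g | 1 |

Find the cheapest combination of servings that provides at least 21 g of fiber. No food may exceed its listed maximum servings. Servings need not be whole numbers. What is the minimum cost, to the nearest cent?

$3.45

Cost per g of fiber: pasta $0.1500, sweet potato $0.1750, tofu $0.2667, avocado $0.2750, quinoa $0.3125.
Take 3 servings of pasta: +9.0 g fiber for $1.35 (total $1.35, still need 12.0 g).
Take 3 servings of sweet potato: +12.0 g fiber for $2.10 (total $3.45, still need 0.0 g).
Filling from the cheapest source first is optimal under one linear minimum: $3.45.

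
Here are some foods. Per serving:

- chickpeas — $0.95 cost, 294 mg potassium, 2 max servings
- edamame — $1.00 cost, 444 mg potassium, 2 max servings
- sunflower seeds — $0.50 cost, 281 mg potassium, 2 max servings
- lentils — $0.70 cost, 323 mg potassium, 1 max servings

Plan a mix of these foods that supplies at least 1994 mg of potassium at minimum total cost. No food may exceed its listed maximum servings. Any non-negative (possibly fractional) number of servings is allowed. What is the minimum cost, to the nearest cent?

Cost per mg of potassium: sunflower seeds $0.0018, lentils $0.0022, edamame $0.0023, chickpeas $0.0032.
Take 2 servings of sunflower seeds: +562.0 mg potassium for $1.00 (total $1.00, still need 1432.0 mg).
Take 1 serving of lentils: +323.0 mg potassium for $0.70 (total $1.70, still need 1109.0 mg).
Take 2 servings of edamame: +888.0 mg potassium for $2.00 (total $3.70, still need 221.0 mg).
Take 0.7517 servings of chickpeas: +221.0 mg potassium for $0.71 (total $4.41, still need 0.0 mg).
Greedy by cheapest-per-mg is optimal for a single linear constraint, so the minimum cost is $4.41.

$4.41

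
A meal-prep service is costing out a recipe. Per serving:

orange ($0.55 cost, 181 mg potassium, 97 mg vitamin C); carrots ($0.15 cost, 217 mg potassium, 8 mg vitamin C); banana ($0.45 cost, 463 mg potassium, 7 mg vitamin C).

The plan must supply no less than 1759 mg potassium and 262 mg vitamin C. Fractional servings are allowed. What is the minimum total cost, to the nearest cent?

$2.14

Check every corner: each single food scaled to meet both minima, and each pair solved so both constraints bind.
orange only: max(1759/181, 262/97) = 9.718 servings → $5.35.
carrots only: max(1759/217, 262/8) = 32.75 servings → $4.91.
banana only: max(1759/463, 262/7) = 37.43 servings → $16.84.
orange + carrots with both tight: 2.183 servings and 6.285 servings → $2.14.
orange + banana with both tight: 2.497 servings and 2.823 servings → $2.64.
carrots + banana with both targets exact would need a negative amount; discard.
Cheapest feasible corner: $2.14.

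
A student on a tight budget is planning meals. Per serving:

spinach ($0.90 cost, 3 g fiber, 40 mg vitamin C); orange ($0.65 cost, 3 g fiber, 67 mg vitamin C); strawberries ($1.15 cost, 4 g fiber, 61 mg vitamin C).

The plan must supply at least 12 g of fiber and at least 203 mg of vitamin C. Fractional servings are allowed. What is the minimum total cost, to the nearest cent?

$2.60

Compare the cost at each extreme point of the feasible region.
spinach only: max(12/3, 203/40) = 5.075 servings → $4.57.
orange only: max(12/3, 203/67) = 4 servings → $2.60.
strawberries only: max(12/4, 203/61) = 3.328 servings → $3.83.
spinach + orange with both tight: 2.407 servings and 1.593 servings → $3.20.
spinach + strawberries: the both-tight solution has a negative serving — not a feasible corner.
orange + strawberries with both tight: 0.9412 servings and 2.294 servings → $3.25.
Cheapest feasible corner: $2.60.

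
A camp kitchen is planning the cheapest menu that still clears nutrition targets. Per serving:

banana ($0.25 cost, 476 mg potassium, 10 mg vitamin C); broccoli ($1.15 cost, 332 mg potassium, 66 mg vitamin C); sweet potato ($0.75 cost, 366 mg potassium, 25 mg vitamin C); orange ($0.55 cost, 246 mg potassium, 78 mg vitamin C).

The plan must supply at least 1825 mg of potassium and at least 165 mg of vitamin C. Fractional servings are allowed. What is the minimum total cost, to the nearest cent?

For a min-cost LP with two ≥-constraints, a basic feasible solution has at most two positive variables.
banana only: max(1825/476, 165/10) = 16.5 servings → $4.12.
broccoli only: max(1825/332, 165/66) = 5.497 servings → $6.32.
sweet potato only: max(1825/366, 165/25) = 6.6 servings → $4.95.
orange only: max(1825/246, 165/78) = 7.419 servings → $4.08.
banana + broccoli with both tight: 2.337 servings and 2.146 servings → $3.05.
banana + sweet potato: the both-tight solution has a negative serving — not a feasible corner.
banana + orange with both tight: 2.935 servings and 1.739 servings → $1.69.
broccoli + sweet potato with both tight: 0.9312 servings and 4.142 servings → $4.18.
broccoli + orange: intersection lies outside the first quadrant.
sweet potato + orange with both tight: 4.543 servings and 0.6592 servings → $3.77.
The minimum over all feasible corners is $1.69.

$1.69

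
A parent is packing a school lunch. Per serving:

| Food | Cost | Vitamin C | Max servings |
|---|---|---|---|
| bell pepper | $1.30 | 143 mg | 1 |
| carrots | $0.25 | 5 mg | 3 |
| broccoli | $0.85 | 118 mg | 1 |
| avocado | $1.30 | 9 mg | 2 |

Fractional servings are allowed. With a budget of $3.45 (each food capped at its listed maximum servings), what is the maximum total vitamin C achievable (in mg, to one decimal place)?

279.8 mg

Vitamin C per dollar: broccoli 138.8, bell pepper 110, carrots 20, avocado 6.923.
Take 1 serving of broccoli: spends $0.85, +118.0 mg vitamin C (running total 118.0 mg).
Take 1 serving of bell pepper: spends $1.30, +143.0 mg vitamin C (running total 261.0 mg).
Take 3 servings of carrots: spends $0.75, +15.0 mg vitamin C (running total 276.0 mg).
Take 0.4231 servings of avocado: spends $0.55, +3.8 mg vitamin C (running total 279.8 mg).
Greedy by best ratio exhausts the cost allowance optimally: 279.8 mg.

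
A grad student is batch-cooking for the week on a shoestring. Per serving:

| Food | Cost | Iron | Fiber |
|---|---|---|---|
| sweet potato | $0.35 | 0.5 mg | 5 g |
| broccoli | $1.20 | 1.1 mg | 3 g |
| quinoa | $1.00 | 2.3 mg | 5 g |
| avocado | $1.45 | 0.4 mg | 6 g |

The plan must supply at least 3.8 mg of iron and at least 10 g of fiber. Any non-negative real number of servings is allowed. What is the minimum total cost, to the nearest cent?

Check every corner: each single food scaled to meet both minima, and each pair solved so both constraints bind.
sweet potato only: max(3.8/0.5, 10/5) = 7.6 servings → $2.66.
broccoli only: max(3.8/1.1, 10/3) = 3.455 servings → $4.15.
quinoa only: max(3.8/2.3, 10/5) = 2 servings → $2.00.
avocado only: max(3.8/0.4, 10/6) = 9.5 servings → $13.78.
sweet potato + broccoli: the both-tight solution has a negative serving — not a feasible corner.
sweet potato + quinoa with both tight: 0.4444 servings and 1.556 servings → $1.71.
sweet potato + avocado: intersection lies outside the first quadrant.
broccoli + quinoa with both tight: 2.857 servings and 0.2857 servings → $3.71.
broccoli + avocado: intersection lies outside the first quadrant.
quinoa + avocado with both tight: 1.593 servings and 0.339 servings → $2.08.
The minimum over all feasible corners is $1.71.

$1.71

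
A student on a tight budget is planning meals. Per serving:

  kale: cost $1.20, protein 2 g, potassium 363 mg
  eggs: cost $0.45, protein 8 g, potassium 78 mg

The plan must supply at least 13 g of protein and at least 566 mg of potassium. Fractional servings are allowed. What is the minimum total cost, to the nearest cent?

$2.12

For a min-cost LP with two ≥-constraints, a basic feasible solution has at most two positive variables.
kale only: max(13/2, 566/363) = 6.5 servings → $7.80.
eggs only: max(13/8, 566/78) = 7.256 servings → $3.27.
kale + eggs with both tight: 1.279 servings and 1.305 servings → $2.12.
The minimum over all feasible corners is $2.12.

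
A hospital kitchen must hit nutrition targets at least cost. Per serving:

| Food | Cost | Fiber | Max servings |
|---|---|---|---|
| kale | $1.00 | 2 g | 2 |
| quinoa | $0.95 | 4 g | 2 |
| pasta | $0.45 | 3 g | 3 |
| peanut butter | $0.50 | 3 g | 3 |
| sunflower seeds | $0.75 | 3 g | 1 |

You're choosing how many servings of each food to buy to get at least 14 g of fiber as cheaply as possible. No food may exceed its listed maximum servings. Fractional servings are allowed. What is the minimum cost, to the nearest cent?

$2.18

Cost per g of fiber: pasta $0.1500, peanut butter $0.1667, quinoa $0.2375, sunflower seeds $0.2500, kale $0.5000.
Take 3 servings of pasta: +9.0 g fiber for $1.35 (total $1.35, still need 5.0 g).
Take 1.667 servings of peanut butter: +5.0 g fiber for $0.83 (total $2.18, still need 0.0 g).
Filling from the cheapest source first is optimal under one linear minimum: $2.18.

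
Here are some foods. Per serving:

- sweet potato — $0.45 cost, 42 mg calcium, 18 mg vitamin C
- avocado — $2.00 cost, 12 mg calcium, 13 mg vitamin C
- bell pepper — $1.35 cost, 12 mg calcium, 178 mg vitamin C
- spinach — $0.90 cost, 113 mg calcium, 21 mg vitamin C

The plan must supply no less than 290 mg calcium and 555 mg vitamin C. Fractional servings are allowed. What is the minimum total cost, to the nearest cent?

$5.89

sweet potato only: max(290/42, 555/18) = 30.83 servings → $13.88.
avocado only: max(290/12, 555/13) = 42.69 servings → $85.38.
bell pepper only: max(290/12, 555/178) = 24.17 servings → $32.62.
spinach only: max(290/113, 555/21) = 26.43 servings → $23.79.
sweet potato + avocado with both targets exact would need a negative amount; discard.
sweet potato + bell pepper with both tight: 6.193 servings and 2.492 servings → $6.15.
sweet potato + spinach with both targets exact would need a negative amount; discard.
avocado + bell pepper with both tight: 22.71 servings and 1.46 servings → $47.38.
avocado + spinach: intersection lies outside the first quadrant.
bell pepper + spinach with both tight: 2.851 servings and 2.264 servings → $5.89.
Cheapest feasible corner: $5.89.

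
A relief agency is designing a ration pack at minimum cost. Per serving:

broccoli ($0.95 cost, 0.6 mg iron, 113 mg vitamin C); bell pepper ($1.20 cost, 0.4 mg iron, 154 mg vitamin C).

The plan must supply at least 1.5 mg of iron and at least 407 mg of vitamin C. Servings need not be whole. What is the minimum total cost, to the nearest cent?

$3.27

Minimising a linear cost over {iron ≥ 1.5, vitamin C ≥ 407, servings ≥ 0} — the optimum is at a vertex, using one or two foods.
broccoli only: max(1.5/0.6, 407/113) = 3.602 servings → $3.42.
bell pepper only: max(1.5/0.4, 407/154) = 3.75 servings → $4.50.
broccoli + bell pepper with both tight: 1.445 servings and 1.583 servings → $3.27.
Cheapest feasible corner: $3.27.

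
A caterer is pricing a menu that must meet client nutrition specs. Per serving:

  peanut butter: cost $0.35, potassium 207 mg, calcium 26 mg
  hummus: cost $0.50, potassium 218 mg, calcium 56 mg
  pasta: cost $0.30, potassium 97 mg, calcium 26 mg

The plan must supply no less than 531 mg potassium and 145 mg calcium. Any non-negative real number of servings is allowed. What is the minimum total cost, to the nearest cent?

$1.29

With two linear requirements the optimum uses one or two foods; enumerate the corners.
peanut butter only: max(531/207, 145/26) = 5.577 servings → $1.95.
hummus only: max(531/218, 145/56) = 2.589 servings → $1.29.
pasta only: max(531/97, 145/26) = 5.577 servings → $1.67.
peanut butter + hummus with both targets exact would need a negative amount; discard.
peanut butter + pasta: the both-tight solution has a negative serving — not a feasible corner.
hummus + pasta: intersection lies outside the first quadrant.
So the least-cost plan costs $1.29.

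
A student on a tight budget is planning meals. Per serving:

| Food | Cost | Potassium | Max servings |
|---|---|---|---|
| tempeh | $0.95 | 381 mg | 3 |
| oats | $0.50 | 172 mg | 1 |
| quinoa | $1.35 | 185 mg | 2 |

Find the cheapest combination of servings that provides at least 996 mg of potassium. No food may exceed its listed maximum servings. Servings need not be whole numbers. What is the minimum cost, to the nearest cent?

$2.48

Cost per mg of potassium: tempeh $0.0025, oats $0.0029, quinoa $0.0073.
Take 2.614 servings of tempeh: +996.0 mg potassium for $2.48 (total $2.48, still need 0.0 mg).
Greedy by cheapest-per-mg is optimal for a single linear constraint, so the minimum cost is $2.48.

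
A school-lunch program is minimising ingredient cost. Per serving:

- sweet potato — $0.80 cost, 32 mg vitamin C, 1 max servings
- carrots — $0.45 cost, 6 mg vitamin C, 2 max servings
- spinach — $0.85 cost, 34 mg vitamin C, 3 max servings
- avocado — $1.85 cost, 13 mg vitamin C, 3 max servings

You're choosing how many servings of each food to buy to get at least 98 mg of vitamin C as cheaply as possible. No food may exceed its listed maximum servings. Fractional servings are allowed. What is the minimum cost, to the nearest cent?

Cost per mg of vitamin C: sweet potato $0.0250, spinach $0.0250, carrots $0.0750, avocado $0.1423.
Take 1 serving of sweet potato: +32.0 mg vitamin C for $0.80 (total $0.80, still need 66.0 mg).
Take 1.941 servings of spinach: +66.0 mg vitamin C for $1.65 (total $2.45, still need 0.0 mg).
Greedy by cheapest-per-mg is optimal for a single linear constraint, so the minimum cost is $2.45.

$2.45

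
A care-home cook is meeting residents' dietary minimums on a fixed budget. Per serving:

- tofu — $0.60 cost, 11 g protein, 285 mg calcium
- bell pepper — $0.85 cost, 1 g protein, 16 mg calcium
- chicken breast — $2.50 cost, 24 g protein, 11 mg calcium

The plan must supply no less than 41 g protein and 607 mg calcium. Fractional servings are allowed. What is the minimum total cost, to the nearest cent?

Check every corner: each single food scaled to meet both minima, and each pair solved so both constraints bind.
tofu only: max(41/11, 607/285) = 3.727 servings → $2.24.
bell pepper only: max(41/1, 607/16) = 41 servings → $34.85.
chicken breast only: max(41/24, 607/11) = 55.18 servings → $137.95.
tofu + bell pepper: intersection lies outside the first quadrant.
tofu + chicken breast with both tight: 2.101 servings and 0.7453 servings → $3.12.
bell pepper + chicken breast with both tight: 37.85 servings and 0.1314 servings → $32.50.
So the least-cost plan costs $2.24.

$2.24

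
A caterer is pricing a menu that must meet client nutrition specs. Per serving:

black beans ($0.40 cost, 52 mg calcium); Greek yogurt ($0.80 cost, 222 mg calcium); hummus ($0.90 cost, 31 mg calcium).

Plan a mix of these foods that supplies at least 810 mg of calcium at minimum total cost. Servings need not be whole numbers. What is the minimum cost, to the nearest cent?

$2.92

Cost per mg of calcium: Greek yogurt $0.0036, black beans $0.0077, hummus $0.0290.
With no serving limits, use only Greek yogurt: 810 mg / 222 mg = 3.649 servings × $0.80 = $2.92.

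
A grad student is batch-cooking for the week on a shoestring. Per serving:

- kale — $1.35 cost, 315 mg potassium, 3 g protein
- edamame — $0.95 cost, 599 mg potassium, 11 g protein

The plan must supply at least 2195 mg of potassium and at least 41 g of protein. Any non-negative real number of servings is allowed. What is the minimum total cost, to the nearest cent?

kale only: max(2195/315, 41/3) = 13.67 servings → $18.45.
edamame only: max(2195/599, 41/11) = 3.727 servings → $3.54.
kale + edamame: the both-tight solution has a negative serving — not a feasible corner.
Cheapest feasible corner: $3.54.

$3.54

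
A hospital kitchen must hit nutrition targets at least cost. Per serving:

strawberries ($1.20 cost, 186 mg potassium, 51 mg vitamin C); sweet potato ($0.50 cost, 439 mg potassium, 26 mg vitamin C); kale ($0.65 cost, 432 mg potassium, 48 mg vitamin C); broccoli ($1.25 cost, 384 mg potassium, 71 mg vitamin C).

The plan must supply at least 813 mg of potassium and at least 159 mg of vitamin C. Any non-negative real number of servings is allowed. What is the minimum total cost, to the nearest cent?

Two binding constraints pin down two serving amounts, so the optimal mix uses at most two foods. The candidates are each food alone (scaled to the tighter of potassium/vitamin C) and each pair with both constraints tight.
strawberries only: max(813/186, 159/51) = 4.371 servings → $5.25.
sweet potato only: max(813/439, 159/26) = 6.115 servings → $3.06.
kale only: max(813/432, 159/48) = 3.312 servings → $2.15.
broccoli only: max(813/384, 159/71) = 2.239 servings → $2.80.
strawberries + sweet potato with both tight: 2.772 servings and 0.6773 servings → $3.67.
strawberries + kale with both tight: 2.264 servings and 0.9073 servings → $3.31.
strawberries + broccoli with both tight: 0.5226 servings and 1.864 servings → $2.96.
sweet potato + kale: intersection lies outside the first quadrant.
sweet potato + broccoli with both targets exact would need a negative amount; discard.
kale + broccoli with both targets exact would need a negative amount; discard.
So the least-cost plan costs $2.15.

$2.15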